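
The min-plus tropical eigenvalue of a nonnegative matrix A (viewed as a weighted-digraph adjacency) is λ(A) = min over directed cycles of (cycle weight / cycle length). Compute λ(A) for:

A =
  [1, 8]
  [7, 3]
λ(A) = 1

Enumerate directed cycles and compute their means (weight / length). Sample:
  cycle 0 → 0: weight = 1, length = 1, mean = 1/1 ≈ 1.000
  cycle 1 → 1: weight = 3, length = 1, mean = 3/1 ≈ 3.000
  cycle 0 → 1 → 0: weight = 15, length = 2, mean = 15/2 ≈ 7.500
  cycle 1 → 0 → 1: weight = 15, length = 2, mean = 15/2 ≈ 7.500
Minimum mean = 1.000, attained e.g. along the cycle 0 → 0 with weight 1 and length 1. So λ(A) = 1/1 = 1.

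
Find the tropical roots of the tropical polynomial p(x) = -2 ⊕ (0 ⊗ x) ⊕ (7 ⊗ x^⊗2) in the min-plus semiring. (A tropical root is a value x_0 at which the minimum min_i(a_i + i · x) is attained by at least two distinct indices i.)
Roots: {-7, -2}

Each tropical root is a break point of the lower envelope of the lines y = a_i + i · x (there are 3 lines, with slopes 0, 1, ..., 2). Only the lines that attain the minimum somewhere contribute to roots; other lines are dominated. Here the surviving (envelope) indices are i = 2, i = 1, i = 0.
Intersections between consecutive envelope lines give the roots: for adjacent envelope indices i < j the intersection is x = (a_i − a_j) / (j − i). Reading off the sorted break points: {-7, -2}.
Verification: at each break x_0, at least two indices attain the minimum of min_i(a_i + i · x_0).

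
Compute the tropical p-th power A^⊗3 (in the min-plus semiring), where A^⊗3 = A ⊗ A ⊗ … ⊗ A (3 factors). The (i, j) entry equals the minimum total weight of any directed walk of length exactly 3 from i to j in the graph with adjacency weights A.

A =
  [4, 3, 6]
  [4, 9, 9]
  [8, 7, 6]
A^⊗3 =
  [11, 10, 13]
  [11, 11, 14]
  [15, 14, 17]

Each entry (A^⊗3)_ij equals the minimum over all length-3 walks i = v_0 → v_1 → … → v_3 = j of Σ_t A[v_t][v_{t+1}]. For example, for (i, j) = (0, 2) we minimise over 9 possible intermediate vertex sequences; the minimum is 13, attained along the walk 0 → 1 → 0 → 2.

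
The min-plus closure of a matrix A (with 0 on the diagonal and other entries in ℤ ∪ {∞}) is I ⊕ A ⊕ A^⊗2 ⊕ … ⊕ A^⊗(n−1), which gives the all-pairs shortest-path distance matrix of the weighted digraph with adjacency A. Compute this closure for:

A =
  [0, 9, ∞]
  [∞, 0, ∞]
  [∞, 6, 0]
Closure =
  [0, 9, ∞]
  [∞, 0, ∞]
  [∞, 6, 0]

This is the Floyd-Warshall all-pairs shortest-path computation. For each intermediate vertex k = 0, 1, …, 2, update dist[i][j] ← min(dist[i][j], dist[i][k] + dist[k][j]). The final matrix gives, for each (i, j), the minimum total weight of any directed path from i to j (possibly empty when i = j).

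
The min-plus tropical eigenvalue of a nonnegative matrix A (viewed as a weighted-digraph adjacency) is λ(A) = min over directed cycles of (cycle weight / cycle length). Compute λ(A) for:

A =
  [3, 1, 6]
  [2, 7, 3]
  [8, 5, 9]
λ(A) = 3/2

Enumerate directed cycles and compute their means (weight / length). Sample:
  cycle 0 → 0: weight = 3, length = 1, mean = 3/1 ≈ 3.000
  cycle 1 → 1: weight = 7, length = 1, mean = 7/1 ≈ 7.000
  cycle 2 → 2: weight = 9, length = 1, mean = 9/1 ≈ 9.000
  cycle 0 → 1 → 0: weight = 3, length = 2, mean = 3/2 ≈ 1.500
  cycle 0 → 2 → 0: weight = 14, length = 2, mean = 14/2 ≈ 7.000
  cycle 1 → 0 → 1: weight = 3, length = 2, mean = 3/2 ≈ 1.500
Minimum mean = 1.500, attained e.g. along the cycle 0 → 1 → 0 with weight 3 and length 2. So λ(A) = 3/2 = 3/2.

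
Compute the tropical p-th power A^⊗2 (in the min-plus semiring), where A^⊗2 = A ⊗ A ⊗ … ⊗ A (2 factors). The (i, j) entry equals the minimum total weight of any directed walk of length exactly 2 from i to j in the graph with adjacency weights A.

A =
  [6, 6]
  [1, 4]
A^⊗2 =
  [7, 10]
  [5, 7]

Each entry (A^⊗2)_ij equals the minimum over all length-2 walks i = v_0 → v_1 → … → v_2 = j of Σ_t A[v_t][v_{t+1}]. For example, for (i, j) = (0, 1) we minimise over 2 possible intermediate vertex sequences; the minimum is 10, attained along the walk 0 → 1 → 1.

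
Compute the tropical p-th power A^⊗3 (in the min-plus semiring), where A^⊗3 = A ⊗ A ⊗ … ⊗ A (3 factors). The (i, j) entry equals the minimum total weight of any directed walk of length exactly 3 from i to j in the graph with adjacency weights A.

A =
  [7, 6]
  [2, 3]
A^⊗3 =
  [11, 12]
  [8, 9]

Each entry (A^⊗3)_ij equals the minimum over all length-3 walks i = v_0 → v_1 → … → v_3 = j of Σ_t A[v_t][v_{t+1}]. For example, for (i, j) = (0, 1) we minimise over 4 possible intermediate vertex sequences; the minimum is 12, attained along the walk 0 → 1 → 1 → 1.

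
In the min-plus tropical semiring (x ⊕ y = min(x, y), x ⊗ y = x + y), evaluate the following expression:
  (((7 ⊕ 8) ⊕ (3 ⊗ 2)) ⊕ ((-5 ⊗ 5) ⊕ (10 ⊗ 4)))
(((7 ⊕ 8) ⊕ (3 ⊗ 2)) ⊕ ((-5 ⊗ 5) ⊕ (10 ⊗ 4))) = 0

Expand innermost to outermost. Recall ⊕ takes the minimum of its arguments and ⊗ takes their sum. Working out the expression (((7 ⊕ 8) ⊕ (3 ⊗ 2)) ⊕ ((-5 ⊗ 5) ⊕ (10 ⊗ 4))) gives 0.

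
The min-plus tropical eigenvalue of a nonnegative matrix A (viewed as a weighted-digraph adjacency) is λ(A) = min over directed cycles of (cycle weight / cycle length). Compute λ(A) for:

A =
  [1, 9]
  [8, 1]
λ(A) = 1

Enumerate directed cycles and compute their means (weight / length). Sample:
  cycle 0 → 0: weight = 1, length = 1, mean = 1/1 ≈ 1.000
  cycle 1 → 1: weight = 1, length = 1, mean = 1/1 ≈ 1.000
  cycle 0 → 1 → 0: weight = 17, length = 2, mean = 17/2 ≈ 8.500
  cycle 1 → 0 → 1: weight = 17, length = 2, mean = 17/2 ≈ 8.500
Minimum mean = 1.000, attained e.g. along the cycle 0 → 0 with weight 1 and length 1. So λ(A) = 1/1 = 1.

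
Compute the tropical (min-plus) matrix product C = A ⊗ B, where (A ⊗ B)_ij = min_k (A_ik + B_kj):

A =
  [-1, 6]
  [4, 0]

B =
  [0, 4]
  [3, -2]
A ⊗ B =
  [-1, 3]
  [3, -2]

Apply the min-plus product entry-by-entry:
  C[0][0] = min over k of (A[0][0] + B[0][0] = -1 + 0 = -1, A[0][1] + B[1][0] = 6 + 3 = 9) = -1 (attained at k = 0)
  C[0][1] = min over k of (A[0][0] + B[0][1] = -1 + 4 = 3, A[0][1] + B[1][1] = 6 + -2 = 4) = 3 (attained at k = 0)
  C[1][0] = min over k of (A[1][0] + B[0][0] = 4 + 0 = 4, A[1][1] + B[1][0] = 0 + 3 = 3) = 3 (attained at k = 1)
  C[1][1] = min over k of (A[1][0] + B[0][1] = 4 + 4 = 8, A[1][1] + B[1][1] = 0 + -2 = -2) = -2 (attained at k = 1)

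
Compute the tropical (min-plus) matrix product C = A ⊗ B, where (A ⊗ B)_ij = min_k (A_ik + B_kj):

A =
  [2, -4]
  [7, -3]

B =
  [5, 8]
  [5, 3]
A ⊗ B =
  [1, -1]
  [2, 0]

Apply the min-plus product entry-by-entry:
  C[0][0] = min over k of (A[0][0] + B[0][0] = 2 + 5 = 7, A[0][1] + B[1][0] = -4 + 5 = 1) = 1 (attained at k = 1)
  C[0][1] = min over k of (A[0][0] + B[0][1] = 2 + 8 = 10, A[0][1] + B[1][1] = -4 + 3 = -1) = -1 (attained at k = 1)
  C[1][0] = min over k of (A[1][0] + B[0][0] = 7 + 5 = 12, A[1][1] + B[1][0] = -3 + 5 = 2) = 2 (attained at k = 1)
  C[1][1] = min over k of (A[1][0] + B[0][1] = 7 + 8 = 15, A[1][1] + B[1][1] = -3 + 3 = 0) = 0 (attained at k = 1)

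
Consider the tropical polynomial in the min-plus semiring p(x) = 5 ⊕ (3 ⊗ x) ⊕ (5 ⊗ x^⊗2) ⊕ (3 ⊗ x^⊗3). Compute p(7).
p(7) = 5

A tropical monomial a ⊗ x^⊗i evaluates to a + i · x. Evaluating each term at x = 7:
  Term 0 contributes 5 + 0 · 7 = 5
  Term 1 contributes 3 + 1 · 7 = 10
  Term 2 contributes 5 + 2 · 7 = 19
  Term 3 contributes 3 + 3 · 7 = 24
p(7) = ⊕ of these = min[5, 10, 19, 24] = 5.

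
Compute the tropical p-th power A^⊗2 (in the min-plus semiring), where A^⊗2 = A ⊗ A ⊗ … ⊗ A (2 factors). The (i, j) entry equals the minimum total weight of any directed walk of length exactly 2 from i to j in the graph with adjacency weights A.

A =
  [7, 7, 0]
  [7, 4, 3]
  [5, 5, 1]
A^⊗2 =
  [5, 5, 1]
  [8, 8, 4]
  [6, 6, 2]

Each entry (A^⊗2)_ij equals the minimum over all length-2 walks i = v_0 → v_1 → … → v_2 = j of Σ_t A[v_t][v_{t+1}]. For example, for (i, j) = (0, 2) we minimise over 3 possible intermediate vertex sequences; the minimum is 1, attained along the walk 0 → 2 → 2.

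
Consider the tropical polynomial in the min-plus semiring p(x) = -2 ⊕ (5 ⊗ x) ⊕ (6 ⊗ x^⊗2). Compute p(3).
p(3) = -2

A tropical monomial a ⊗ x^⊗i evaluates to a + i · x. Evaluating each term at x = 3:
  Term 0 contributes -2 + 0 · 3 = -2
  Term 1 contributes 5 + 1 · 3 = 8
  Term 2 contributes 6 + 2 · 3 = 12
p(3) = ⊕ of these = min[-2, 8, 12] = -2.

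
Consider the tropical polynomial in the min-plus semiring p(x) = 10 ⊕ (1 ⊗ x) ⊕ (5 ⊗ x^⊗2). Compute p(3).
p(3) = 4

A tropical monomial a ⊗ x^⊗i evaluates to a + i · x. Evaluating each term at x = 3:
  Term 0 contributes 10 + 0 · 3 = 10
  Term 1 contributes 1 + 1 · 3 = 4
  Term 2 contributes 5 + 2 · 3 = 11
p(3) = ⊕ of these = min[10, 4, 11] = 4.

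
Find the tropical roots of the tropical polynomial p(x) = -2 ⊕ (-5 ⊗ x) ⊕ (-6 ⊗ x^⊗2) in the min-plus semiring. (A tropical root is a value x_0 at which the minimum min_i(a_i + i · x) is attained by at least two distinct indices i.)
Roots: {1, 3}

Each tropical root is a break point of the lower envelope of the lines y = a_i + i · x (there are 3 lines, with slopes 0, 1, ..., 2). Only the lines that attain the minimum somewhere contribute to roots; other lines are dominated. Here the surviving (envelope) indices are i = 2, i = 1, i = 0.
Intersections between consecutive envelope lines give the roots: for adjacent envelope indices i < j the intersection is x = (a_i − a_j) / (j − i). Reading off the sorted break points: {1, 3}.
Verification: at each break x_0, at least two indices attain the minimum of min_i(a_i + i · x_0).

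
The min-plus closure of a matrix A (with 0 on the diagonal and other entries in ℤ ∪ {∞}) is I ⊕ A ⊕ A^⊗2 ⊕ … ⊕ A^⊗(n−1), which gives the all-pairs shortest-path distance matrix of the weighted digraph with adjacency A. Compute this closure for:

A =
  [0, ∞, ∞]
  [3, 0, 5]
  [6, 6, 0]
Closure =
  [0, ∞, ∞]
  [3, 0, 5]
  [6, 6, 0]

This is the Floyd-Warshall all-pairs shortest-path computation. For each intermediate vertex k = 0, 1, …, 2, update dist[i][j] ← min(dist[i][j], dist[i][k] + dist[k][j]). The final matrix gives, for each (i, j), the minimum total weight of any directed path from i to j (possibly empty when i = j).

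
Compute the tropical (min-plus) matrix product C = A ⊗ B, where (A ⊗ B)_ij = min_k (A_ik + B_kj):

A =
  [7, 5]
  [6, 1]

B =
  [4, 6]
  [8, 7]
A ⊗ B =
  [11, 12]
  [9, 8]

Apply the min-plus product entry-by-entry:
  C[0][0] = min over k of (A[0][0] + B[0][0] = 7 + 4 = 11, A[0][1] + B[1][0] = 5 + 8 = 13) = 11 (attained at k = 0)
  C[0][1] = min over k of (A[0][0] + B[0][1] = 7 + 6 = 13, A[0][1] + B[1][1] = 5 + 7 = 12) = 12 (attained at k = 1)
  C[1][0] = min over k of (A[1][0] + B[0][0] = 6 + 4 = 10, A[1][1] + B[1][0] = 1 + 8 = 9) = 9 (attained at k = 1)
  C[1][1] = min over k of (A[1][0] + B[0][1] = 6 + 6 = 12, A[1][1] + B[1][1] = 1 + 7 = 8) = 8 (attained at k = 1)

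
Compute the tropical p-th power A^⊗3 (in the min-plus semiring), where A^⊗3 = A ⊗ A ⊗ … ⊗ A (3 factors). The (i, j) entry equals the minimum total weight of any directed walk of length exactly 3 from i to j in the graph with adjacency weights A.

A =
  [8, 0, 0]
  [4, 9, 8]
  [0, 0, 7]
A^⊗3 =
  [4, 0, 0]
  [4, 4, 8]
  [0, 0, 4]

Each entry (A^⊗3)_ij equals the minimum over all length-3 walks i = v_0 → v_1 → … → v_3 = j of Σ_t A[v_t][v_{t+1}]. For example, for (i, j) = (0, 2) we minimise over 9 possible intermediate vertex sequences; the minimum is 0, attained along the walk 0 → 2 → 0 → 2.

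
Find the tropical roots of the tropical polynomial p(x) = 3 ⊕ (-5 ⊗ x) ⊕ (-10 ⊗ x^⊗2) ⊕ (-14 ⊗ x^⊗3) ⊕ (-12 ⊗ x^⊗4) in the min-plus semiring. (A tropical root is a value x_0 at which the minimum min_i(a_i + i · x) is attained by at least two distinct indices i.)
Roots: {-2, 4, 5, 8}

Each tropical root is a break point of the lower envelope of the lines y = a_i + i · x (there are 5 lines, with slopes 0, 1, ..., 4). Only the lines that attain the minimum somewhere contribute to roots; other lines are dominated. Here the surviving (envelope) indices are i = 4, i = 3, i = 2, i = 1, i = 0.
Intersections between consecutive envelope lines give the roots: for adjacent envelope indices i < j the intersection is x = (a_i − a_j) / (j − i). Reading off the sorted break points: {-2, 4, 5, 8}.
Verification: at each break x_0, at least two indices attain the minimum of min_i(a_i + i · x_0).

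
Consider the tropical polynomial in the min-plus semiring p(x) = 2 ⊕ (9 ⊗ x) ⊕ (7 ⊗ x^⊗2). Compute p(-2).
p(-2) = 2

A tropical monomial a ⊗ x^⊗i evaluates to a + i · x. Evaluating each term at x = -2:
  Term 0 contributes 2 + 0 · -2 = 2
  Term 1 contributes 9 + 1 · -2 = 7
  Term 2 contributes 7 + 2 · -2 = 3
p(-2) = ⊕ of these = min[2, 7, 3] = 2.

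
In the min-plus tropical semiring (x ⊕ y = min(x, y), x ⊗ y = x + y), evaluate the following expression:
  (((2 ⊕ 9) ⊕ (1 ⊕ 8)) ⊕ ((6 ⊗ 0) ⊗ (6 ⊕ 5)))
(((2 ⊕ 9) ⊕ (1 ⊕ 8)) ⊕ ((6 ⊗ 0) ⊗ (6 ⊕ 5))) = 1

Expand innermost to outermost. Recall ⊕ takes the minimum of its arguments and ⊗ takes their sum. Working out the expression (((2 ⊕ 9) ⊕ (1 ⊕ 8)) ⊕ ((6 ⊗ 0) ⊗ (6 ⊕ 5))) gives 1.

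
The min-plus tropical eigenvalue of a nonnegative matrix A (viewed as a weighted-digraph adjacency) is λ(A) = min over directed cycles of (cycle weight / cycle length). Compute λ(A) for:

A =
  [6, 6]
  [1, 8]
λ(A) = 7/2

Enumerate directed cycles and compute their means (weight / length). Sample:
  cycle 0 → 0: weight = 6, length = 1, mean = 6/1 ≈ 6.000
  cycle 1 → 1: weight = 8, length = 1, mean = 8/1 ≈ 8.000
  cycle 0 → 1 → 0: weight = 7, length = 2, mean = 7/2 ≈ 3.500
  cycle 1 → 0 → 1: weight = 7, length = 2, mean = 7/2 ≈ 3.500
Minimum mean = 3.500, attained e.g. along the cycle 0 → 1 → 0 with weight 7 and length 2. So λ(A) = 7/2 = 7/2.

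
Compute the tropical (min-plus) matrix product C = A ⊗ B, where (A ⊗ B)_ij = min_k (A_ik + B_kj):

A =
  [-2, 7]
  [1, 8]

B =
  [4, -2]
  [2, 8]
A ⊗ B =
  [2, -4]
  [5, -1]

Apply the min-plus product entry-by-entry:
  C[0][0] = min over k of (A[0][0] + B[0][0] = -2 + 4 = 2, A[0][1] + B[1][0] = 7 + 2 = 9) = 2 (attained at k = 0)
  C[0][1] = min over k of (A[0][0] + B[0][1] = -2 + -2 = -4, A[0][1] + B[1][1] = 7 + 8 = 15) = -4 (attained at k = 0)
  C[1][0] = min over k of (A[1][0] + B[0][0] = 1 + 4 = 5, A[1][1] + B[1][0] = 8 + 2 = 10) = 5 (attained at k = 0)
  C[1][1] = min over k of (A[1][0] + B[0][1] = 1 + -2 = -1, A[1][1] + B[1][1] = 8 + 8 = 16) = -1 (attained at k = 0)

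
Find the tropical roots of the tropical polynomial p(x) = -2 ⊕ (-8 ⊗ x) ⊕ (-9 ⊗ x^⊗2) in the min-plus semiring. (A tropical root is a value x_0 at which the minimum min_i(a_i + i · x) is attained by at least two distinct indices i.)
Roots: {1, 6}

Each tropical root is a break point of the lower envelope of the lines y = a_i + i · x (there are 3 lines, with slopes 0, 1, ..., 2). Only the lines that attain the minimum somewhere contribute to roots; other lines are dominated. Here the surviving (envelope) indices are i = 2, i = 1, i = 0.
Intersections between consecutive envelope lines give the roots: for adjacent envelope indices i < j the intersection is x = (a_i − a_j) / (j − i). Reading off the sorted break points: {1, 6}.
Verification: at each break x_0, at least two indices attain the minimum of min_i(a_i + i · x_0).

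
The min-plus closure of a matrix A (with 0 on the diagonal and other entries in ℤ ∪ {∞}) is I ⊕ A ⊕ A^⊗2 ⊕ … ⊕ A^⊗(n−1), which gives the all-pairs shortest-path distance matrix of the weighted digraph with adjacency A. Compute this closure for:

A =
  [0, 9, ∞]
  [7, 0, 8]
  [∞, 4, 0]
Closure =
  [0, 9, 17]
  [7, 0, 8]
  [11, 4, 0]

This is the Floyd-Warshall all-pairs shortest-path computation. For each intermediate vertex k = 0, 1, …, 2, update dist[i][j] ← min(dist[i][j], dist[i][k] + dist[k][j]). The final matrix gives, for each (i, j), the minimum total weight of any directed path from i to j (possibly empty when i = j).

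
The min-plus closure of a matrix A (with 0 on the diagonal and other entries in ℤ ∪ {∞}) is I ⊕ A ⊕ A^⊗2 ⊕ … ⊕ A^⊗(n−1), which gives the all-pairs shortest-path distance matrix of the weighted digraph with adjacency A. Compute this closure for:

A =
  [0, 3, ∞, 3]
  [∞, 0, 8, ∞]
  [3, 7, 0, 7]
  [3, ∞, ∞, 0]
Closure =
  [0, 3, 11, 3]
  [11, 0, 8, 14]
  [3, 6, 0, 6]
  [3, 6, 14, 0]

This is the Floyd-Warshall all-pairs shortest-path computation. For each intermediate vertex k = 0, 1, …, 3, update dist[i][j] ← min(dist[i][j], dist[i][k] + dist[k][j]). The final matrix gives, for each (i, j), the minimum total weight of any directed path from i to j (possibly empty when i = j).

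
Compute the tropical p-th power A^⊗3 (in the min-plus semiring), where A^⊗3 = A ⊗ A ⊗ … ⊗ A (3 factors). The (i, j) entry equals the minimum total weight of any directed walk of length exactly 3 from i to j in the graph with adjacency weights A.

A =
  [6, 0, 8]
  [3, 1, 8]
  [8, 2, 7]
A^⊗3 =
  [4, 2, 9]
  [5, 3, 10]
  [6, 4, 11]

Each entry (A^⊗3)_ij equals the minimum over all length-3 walks i = v_0 → v_1 → … → v_3 = j of Σ_t A[v_t][v_{t+1}]. For example, for (i, j) = (0, 2) we minimise over 9 possible intermediate vertex sequences; the minimum is 9, attained along the walk 0 → 1 → 1 → 2.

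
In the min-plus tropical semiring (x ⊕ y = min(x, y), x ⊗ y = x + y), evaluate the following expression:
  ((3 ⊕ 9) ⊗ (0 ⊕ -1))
((3 ⊕ 9) ⊗ (0 ⊕ -1)) = 2

Expand innermost to outermost. Recall ⊕ takes the minimum of its arguments and ⊗ takes their sum. Working out the expression ((3 ⊕ 9) ⊗ (0 ⊕ -1)) gives 2.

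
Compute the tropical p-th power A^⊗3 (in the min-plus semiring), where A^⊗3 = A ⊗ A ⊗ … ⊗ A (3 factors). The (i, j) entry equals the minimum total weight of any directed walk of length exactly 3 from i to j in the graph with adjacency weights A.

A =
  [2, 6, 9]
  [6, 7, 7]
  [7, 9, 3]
A^⊗3 =
  [6, 10, 13]
  [10, 14, 13]
  [11, 15, 9]

Each entry (A^⊗3)_ij equals the minimum over all length-3 walks i = v_0 → v_1 → … → v_3 = j of Σ_t A[v_t][v_{t+1}]. For example, for (i, j) = (0, 2) we minimise over 9 possible intermediate vertex sequences; the minimum is 13, attained along the walk 0 → 0 → 0 → 2.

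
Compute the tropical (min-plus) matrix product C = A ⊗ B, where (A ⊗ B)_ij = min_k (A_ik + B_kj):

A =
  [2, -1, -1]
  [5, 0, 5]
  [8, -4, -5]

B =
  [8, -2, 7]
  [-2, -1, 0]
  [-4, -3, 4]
A ⊗ B =
  [-5, -4, -1]
  [-2, -1, 0]
  [-9, -8, -4]

Apply the min-plus product entry-by-entry:
  C[0][0] = min over k of (A[0][0] + B[0][0] = 2 + 8 = 10, A[0][1] + B[1][0] = -1 + -2 = -3, A[0][2] + B[2][0] = -1 + -4 = -5) = -5 (attained at k = 2)
  C[0][1] = min over k of (A[0][0] + B[0][1] = 2 + -2 = 0, A[0][1] + B[1][1] = -1 + -1 = -2, A[0][2] + B[2][1] = -1 + -3 = -4) = -4 (attained at k = 2)
  C[0][2] = min over k of (A[0][0] + B[0][2] = 2 + 7 = 9, A[0][1] + B[1][2] = -1 + 0 = -1, A[0][2] + B[2][2] = -1 + 4 = 3) = -1 (attained at k = 1)
  C[1][0] = min over k of (A[1][0] + B[0][0] = 5 + 8 = 13, A[1][1] + B[1][0] = 0 + -2 = -2, A[1][2] + B[2][0] = 5 + -4 = 1) = -2 (attained at k = 1)
  C[1][1] = min over k of (A[1][0] + B[0][1] = 5 + -2 = 3, A[1][1] + B[1][1] = 0 + -1 = -1, A[1][2] + B[2][1] = 5 + -3 = 2) = -1 (attained at k = 1)
  C[1][2] = min over k of (A[1][0] + B[0][2] = 5 + 7 = 12, A[1][1] + B[1][2] = 0 + 0 = 0, A[1][2] + B[2][2] = 5 + 4 = 9) = 0 (attained at k = 1)
  C[2][0] = min over k of (A[2][0] + B[0][0] = 8 + 8 = 16, A[2][1] + B[1][0] = -4 + -2 = -6, A[2][2] + B[2][0] = -5 + -4 = -9) = -9 (attained at k = 2)
  C[2][1] = min over k of (A[2][0] + B[0][1] = 8 + -2 = 6, A[2][1] + B[1][1] = -4 + -1 = -5, A[2][2] + B[2][1] = -5 + -3 = -8) = -8 (attained at k = 2)
  C[2][2] = min over k of (A[2][0] + B[0][2] = 8 + 7 = 15, A[2][1] + B[1][2] = -4 + 0 = -4, A[2][2] + B[2][2] = -5 + 4 = -1) = -4 (attained at k = 1)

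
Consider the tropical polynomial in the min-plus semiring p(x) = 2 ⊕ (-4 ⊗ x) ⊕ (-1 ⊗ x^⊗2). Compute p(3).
p(3) = -1

A tropical monomial a ⊗ x^⊗i evaluates to a + i · x. Evaluating each term at x = 3:
  Term 0 contributes 2 + 0 · 3 = 2
  Term 1 contributes -4 + 1 · 3 = -1
  Term 2 contributes -1 + 2 · 3 = 5
p(3) = ⊕ of these = min[2, -1, 5] = -1.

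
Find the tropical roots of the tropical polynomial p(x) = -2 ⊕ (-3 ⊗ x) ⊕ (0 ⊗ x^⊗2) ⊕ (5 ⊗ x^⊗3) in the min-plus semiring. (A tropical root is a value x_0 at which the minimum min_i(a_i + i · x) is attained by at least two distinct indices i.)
Roots: {-5, -3, 1}

Each tropical root is a break point of the lower envelope of the lines y = a_i + i · x (there are 4 lines, with slopes 0, 1, ..., 3). Only the lines that attain the minimum somewhere contribute to roots; other lines are dominated. Here the surviving (envelope) indices are i = 3, i = 2, i = 1, i = 0.
Intersections between consecutive envelope lines give the roots: for adjacent envelope indices i < j the intersection is x = (a_i − a_j) / (j − i). Reading off the sorted break points: {-5, -3, 1}.
Verification: at each break x_0, at least two indices attain the minimum of min_i(a_i + i · x_0).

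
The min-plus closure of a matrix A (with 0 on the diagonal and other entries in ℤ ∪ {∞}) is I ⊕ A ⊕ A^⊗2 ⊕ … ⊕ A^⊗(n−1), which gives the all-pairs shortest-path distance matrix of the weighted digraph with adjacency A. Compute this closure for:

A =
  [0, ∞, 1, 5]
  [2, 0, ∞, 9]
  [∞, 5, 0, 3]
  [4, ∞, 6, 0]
Closure =
  [0, 6, 1, 4]
  [2, 0, 3, 6]
  [7, 5, 0, 3]
  [4, 10, 5, 0]

This is the Floyd-Warshall all-pairs shortest-path computation. For each intermediate vertex k = 0, 1, …, 3, update dist[i][j] ← min(dist[i][j], dist[i][k] + dist[k][j]). The final matrix gives, for each (i, j), the minimum total weight of any directed path from i to j (possibly empty when i = j).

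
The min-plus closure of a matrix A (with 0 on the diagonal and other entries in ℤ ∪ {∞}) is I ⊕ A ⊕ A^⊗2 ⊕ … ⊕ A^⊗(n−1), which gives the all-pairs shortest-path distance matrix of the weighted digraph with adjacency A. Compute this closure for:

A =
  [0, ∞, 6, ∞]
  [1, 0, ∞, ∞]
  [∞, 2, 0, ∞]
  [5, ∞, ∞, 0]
Closure =
  [0, 8, 6, ∞]
  [1, 0, 7, ∞]
  [3, 2, 0, ∞]
  [5, 13, 11, 0]

This is the Floyd-Warshall all-pairs shortest-path computation. For each intermediate vertex k = 0, 1, …, 3, update dist[i][j] ← min(dist[i][j], dist[i][k] + dist[k][j]). The final matrix gives, for each (i, j), the minimum total weight of any directed path from i to j (possibly empty when i = j).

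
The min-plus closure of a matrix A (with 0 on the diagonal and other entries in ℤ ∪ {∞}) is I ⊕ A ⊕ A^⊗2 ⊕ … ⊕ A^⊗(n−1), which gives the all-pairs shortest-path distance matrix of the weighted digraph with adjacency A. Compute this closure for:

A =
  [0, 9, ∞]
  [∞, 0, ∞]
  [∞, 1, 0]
Closure =
  [0, 9, ∞]
  [∞, 0, ∞]
  [∞, 1, 0]

This is the Floyd-Warshall all-pairs shortest-path computation. For each intermediate vertex k = 0, 1, …, 2, update dist[i][j] ← min(dist[i][j], dist[i][k] + dist[k][j]). The final matrix gives, for each (i, j), the minimum total weight of any directed path from i to j (possibly empty when i = j).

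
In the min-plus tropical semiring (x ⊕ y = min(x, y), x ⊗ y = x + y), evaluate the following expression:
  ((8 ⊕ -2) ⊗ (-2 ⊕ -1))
((8 ⊕ -2) ⊗ (-2 ⊕ -1)) = -4

Expand innermost to outermost. Recall ⊕ takes the minimum of its arguments and ⊗ takes their sum. Working out the expression ((8 ⊕ -2) ⊗ (-2 ⊕ -1)) gives -4.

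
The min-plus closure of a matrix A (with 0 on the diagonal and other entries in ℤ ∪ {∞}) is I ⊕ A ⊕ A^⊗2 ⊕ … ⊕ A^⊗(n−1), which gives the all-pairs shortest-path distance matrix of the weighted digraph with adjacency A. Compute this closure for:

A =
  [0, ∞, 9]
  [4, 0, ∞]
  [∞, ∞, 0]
Closure =
  [0, ∞, 9]
  [4, 0, 13]
  [∞, ∞, 0]

This is the Floyd-Warshall all-pairs shortest-path computation. For each intermediate vertex k = 0, 1, …, 2, update dist[i][j] ← min(dist[i][j], dist[i][k] + dist[k][j]). The final matrix gives, for each (i, j), the minimum total weight of any directed path from i to j (possibly empty when i = j).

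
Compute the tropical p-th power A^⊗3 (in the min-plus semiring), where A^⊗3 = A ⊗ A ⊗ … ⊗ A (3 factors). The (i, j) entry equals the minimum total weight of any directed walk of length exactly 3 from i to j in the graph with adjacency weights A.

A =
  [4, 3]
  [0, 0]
A^⊗3 =
  [3, 3]
  [0, 0]

Each entry (A^⊗3)_ij equals the minimum over all length-3 walks i = v_0 → v_1 → … → v_3 = j of Σ_t A[v_t][v_{t+1}]. For example, for (i, j) = (0, 1) we minimise over 4 possible intermediate vertex sequences; the minimum is 3, attained along the walk 0 → 1 → 1 → 1.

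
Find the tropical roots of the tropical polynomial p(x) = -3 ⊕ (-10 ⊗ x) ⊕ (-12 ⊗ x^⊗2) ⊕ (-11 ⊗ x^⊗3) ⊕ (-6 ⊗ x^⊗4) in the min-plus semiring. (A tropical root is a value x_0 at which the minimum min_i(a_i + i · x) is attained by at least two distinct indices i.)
Roots: {-5, -1, 2, 7}

Each tropical root is a break point of the lower envelope of the lines y = a_i + i · x (there are 5 lines, with slopes 0, 1, ..., 4). Only the lines that attain the minimum somewhere contribute to roots; other lines are dominated. Here the surviving (envelope) indices are i = 4, i = 3, i = 2, i = 1, i = 0.
Intersections between consecutive envelope lines give the roots: for adjacent envelope indices i < j the intersection is x = (a_i − a_j) / (j − i). Reading off the sorted break points: {-5, -1, 2, 7}.
Verification: at each break x_0, at least two indices attain the minimum of min_i(a_i + i · x_0).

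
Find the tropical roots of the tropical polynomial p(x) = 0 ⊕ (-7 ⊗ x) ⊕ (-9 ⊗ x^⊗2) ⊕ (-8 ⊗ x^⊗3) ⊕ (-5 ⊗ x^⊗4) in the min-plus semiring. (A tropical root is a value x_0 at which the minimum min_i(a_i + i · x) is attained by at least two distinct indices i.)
Roots: {-3, -1, 2, 7}

Each tropical root is a break point of the lower envelope of the lines y = a_i + i · x (there are 5 lines, with slopes 0, 1, ..., 4). Only the lines that attain the minimum somewhere contribute to roots; other lines are dominated. Here the surviving (envelope) indices are i = 4, i = 3, i = 2, i = 1, i = 0.
Intersections between consecutive envelope lines give the roots: for adjacent envelope indices i < j the intersection is x = (a_i − a_j) / (j − i). Reading off the sorted break points: {-3, -1, 2, 7}.
Verification: at each break x_0, at least two indices attain the minimum of min_i(a_i + i · x_0).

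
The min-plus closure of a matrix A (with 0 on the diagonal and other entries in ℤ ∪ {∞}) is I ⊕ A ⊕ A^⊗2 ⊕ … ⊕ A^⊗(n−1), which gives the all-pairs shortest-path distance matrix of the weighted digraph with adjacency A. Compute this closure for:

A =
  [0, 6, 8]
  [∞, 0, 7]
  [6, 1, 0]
Closure =
  [0, 6, 8]
  [13, 0, 7]
  [6, 1, 0]

This is the Floyd-Warshall all-pairs shortest-path computation. For each intermediate vertex k = 0, 1, …, 2, update dist[i][j] ← min(dist[i][j], dist[i][k] + dist[k][j]). The final matrix gives, for each (i, j), the minimum total weight of any directed path from i to j (possibly empty when i = j).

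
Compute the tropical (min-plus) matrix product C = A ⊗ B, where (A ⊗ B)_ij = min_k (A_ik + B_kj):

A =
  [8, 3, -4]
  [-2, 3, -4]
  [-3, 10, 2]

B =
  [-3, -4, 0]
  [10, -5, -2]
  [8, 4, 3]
A ⊗ B =
  [4, -2, -1]
  [-5, -6, -2]
  [-6, -7, -3]

Apply the min-plus product entry-by-entry:
  C[0][0] = min over k of (A[0][0] + B[0][0] = 8 + -3 = 5, A[0][1] + B[1][0] = 3 + 10 = 13, A[0][2] + B[2][0] = -4 + 8 = 4) = 4 (attained at k = 2)
  C[0][1] = min over k of (A[0][0] + B[0][1] = 8 + -4 = 4, A[0][1] + B[1][1] = 3 + -5 = -2, A[0][2] + B[2][1] = -4 + 4 = 0) = -2 (attained at k = 1)
  C[0][2] = min over k of (A[0][0] + B[0][2] = 8 + 0 = 8, A[0][1] + B[1][2] = 3 + -2 = 1, A[0][2] + B[2][2] = -4 + 3 = -1) = -1 (attained at k = 2)
  C[1][0] = min over k of (A[1][0] + B[0][0] = -2 + -3 = -5, A[1][1] + B[1][0] = 3 + 10 = 13, A[1][2] + B[2][0] = -4 + 8 = 4) = -5 (attained at k = 0)
  C[1][1] = min over k of (A[1][0] + B[0][1] = -2 + -4 = -6, A[1][1] + B[1][1] = 3 + -5 = -2, A[1][2] + B[2][1] = -4 + 4 = 0) = -6 (attained at k = 0)
  C[1][2] = min over k of (A[1][0] + B[0][2] = -2 + 0 = -2, A[1][1] + B[1][2] = 3 + -2 = 1, A[1][2] + B[2][2] = -4 + 3 = -1) = -2 (attained at k = 0)
  C[2][0] = min over k of (A[2][0] + B[0][0] = -3 + -3 = -6, A[2][1] + B[1][0] = 10 + 10 = 20, A[2][2] + B[2][0] = 2 + 8 = 10) = -6 (attained at k = 0)
  C[2][1] = min over k of (A[2][0] + B[0][1] = -3 + -4 = -7, A[2][1] + B[1][1] = 10 + -5 = 5, A[2][2] + B[2][1] = 2 + 4 = 6) = -7 (attained at k = 0)
  C[2][2] = min over k of (A[2][0] + B[0][2] = -3 + 0 = -3, A[2][1] + B[1][2] = 10 + -2 = 8, A[2][2] + B[2][2] = 2 + 3 = 5) = -3 (attained at k = 0)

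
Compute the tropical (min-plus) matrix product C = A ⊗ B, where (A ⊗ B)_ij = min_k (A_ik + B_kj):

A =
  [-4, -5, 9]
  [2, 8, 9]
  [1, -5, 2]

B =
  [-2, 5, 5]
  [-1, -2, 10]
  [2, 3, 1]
A ⊗ B =
  [-6, -7, 1]
  [0, 6, 7]
  [-6, -7, 3]

Apply the min-plus product entry-by-entry:
  C[0][0] = min over k of (A[0][0] + B[0][0] = -4 + -2 = -6, A[0][1] + B[1][0] = -5 + -1 = -6, A[0][2] + B[2][0] = 9 + 2 = 11) = -6 (attained at k = 0)
  C[0][1] = min over k of (A[0][0] + B[0][1] = -4 + 5 = 1, A[0][1] + B[1][1] = -5 + -2 = -7, A[0][2] + B[2][1] = 9 + 3 = 12) = -7 (attained at k = 1)
  C[0][2] = min over k of (A[0][0] + B[0][2] = -4 + 5 = 1, A[0][1] + B[1][2] = -5 + 10 = 5, A[0][2] + B[2][2] = 9 + 1 = 10) = 1 (attained at k = 0)
  C[1][0] = min over k of (A[1][0] + B[0][0] = 2 + -2 = 0, A[1][1] + B[1][0] = 8 + -1 = 7, A[1][2] + B[2][0] = 9 + 2 = 11) = 0 (attained at k = 0)
  C[1][1] = min over k of (A[1][0] + B[0][1] = 2 + 5 = 7, A[1][1] + B[1][1] = 8 + -2 = 6, A[1][2] + B[2][1] = 9 + 3 = 12) = 6 (attained at k = 1)
  C[1][2] = min over k of (A[1][0] + B[0][2] = 2 + 5 = 7, A[1][1] + B[1][2] = 8 + 10 = 18, A[1][2] + B[2][2] = 9 + 1 = 10) = 7 (attained at k = 0)
  C[2][0] = min over k of (A[2][0] + B[0][0] = 1 + -2 = -1, A[2][1] + B[1][0] = -5 + -1 = -6, A[2][2] + B[2][0] = 2 + 2 = 4) = -6 (attained at k = 1)
  C[2][1] = min over k of (A[2][0] + B[0][1] = 1 + 5 = 6, A[2][1] + B[1][1] = -5 + -2 = -7, A[2][2] + B[2][1] = 2 + 3 = 5) = -7 (attained at k = 1)
  C[2][2] = min over k of (A[2][0] + B[0][2] = 1 + 5 = 6, A[2][1] + B[1][2] = -5 + 10 = 5, A[2][2] + B[2][2] = 2 + 1 = 3) = 3 (attained at k = 2)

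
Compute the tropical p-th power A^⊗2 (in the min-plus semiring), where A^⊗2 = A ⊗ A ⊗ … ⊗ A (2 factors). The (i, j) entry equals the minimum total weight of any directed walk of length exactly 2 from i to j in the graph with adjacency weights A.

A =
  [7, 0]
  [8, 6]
A^⊗2 =
  [8, 6]
  [14, 8]

Each entry (A^⊗2)_ij equals the minimum over all length-2 walks i = v_0 → v_1 → … → v_2 = j of Σ_t A[v_t][v_{t+1}]. For example, for (i, j) = (0, 1) we minimise over 2 possible intermediate vertex sequences; the minimum is 6, attained along the walk 0 → 1 → 1.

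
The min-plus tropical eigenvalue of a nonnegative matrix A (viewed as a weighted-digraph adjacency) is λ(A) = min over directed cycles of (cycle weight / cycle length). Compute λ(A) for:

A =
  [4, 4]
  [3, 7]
λ(A) = 7/2

Enumerate directed cycles and compute their means (weight / length). Sample:
  cycle 0 → 0: weight = 4, length = 1, mean = 4/1 ≈ 4.000
  cycle 1 → 1: weight = 7, length = 1, mean = 7/1 ≈ 7.000
  cycle 0 → 1 → 0: weight = 7, length = 2, mean = 7/2 ≈ 3.500
  cycle 1 → 0 → 1: weight = 7, length = 2, mean = 7/2 ≈ 3.500
Minimum mean = 3.500, attained e.g. along the cycle 0 → 1 → 0 with weight 7 and length 2. So λ(A) = 7/2 = 7/2.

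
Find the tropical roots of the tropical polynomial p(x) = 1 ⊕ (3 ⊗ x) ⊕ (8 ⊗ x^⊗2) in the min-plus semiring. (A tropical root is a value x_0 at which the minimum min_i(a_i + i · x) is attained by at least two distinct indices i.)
Roots: {-5, -2}

Each tropical root is a break point of the lower envelope of the lines y = a_i + i · x (there are 3 lines, with slopes 0, 1, ..., 2). Only the lines that attain the minimum somewhere contribute to roots; other lines are dominated. Here the surviving (envelope) indices are i = 2, i = 1, i = 0.
Intersections between consecutive envelope lines give the roots: for adjacent envelope indices i < j the intersection is x = (a_i − a_j) / (j − i). Reading off the sorted break points: {-5, -2}.
Verification: at each break x_0, at least two indices attain the minimum of min_i(a_i + i · x_0).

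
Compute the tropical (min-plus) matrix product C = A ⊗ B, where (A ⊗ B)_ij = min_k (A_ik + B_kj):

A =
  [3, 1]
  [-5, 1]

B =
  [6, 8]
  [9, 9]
A ⊗ B =
  [9, 10]
  [1, 3]

Apply the min-plus product entry-by-entry:
  C[0][0] = min over k of (A[0][0] + B[0][0] = 3 + 6 = 9, A[0][1] + B[1][0] = 1 + 9 = 10) = 9 (attained at k = 0)
  C[0][1] = min over k of (A[0][0] + B[0][1] = 3 + 8 = 11, A[0][1] + B[1][1] = 1 + 9 = 10) = 10 (attained at k = 1)
  C[1][0] = min over k of (A[1][0] + B[0][0] = -5 + 6 = 1, A[1][1] + B[1][0] = 1 + 9 = 10) = 1 (attained at k = 0)
  C[1][1] = min over k of (A[1][0] + B[0][1] = -5 + 8 = 3, A[1][1] + B[1][1] = 1 + 9 = 10) = 3 (attained at k = 0)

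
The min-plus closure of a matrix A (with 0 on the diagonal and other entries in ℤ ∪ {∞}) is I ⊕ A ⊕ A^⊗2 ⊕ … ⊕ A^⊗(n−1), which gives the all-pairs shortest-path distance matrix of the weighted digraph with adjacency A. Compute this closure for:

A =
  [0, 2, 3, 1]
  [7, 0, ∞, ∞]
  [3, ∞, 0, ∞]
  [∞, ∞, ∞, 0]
Closure =
  [0, 2, 3, 1]
  [7, 0, 10, 8]
  [3, 5, 0, 4]
  [∞, ∞, ∞, 0]

This is the Floyd-Warshall all-pairs shortest-path computation. For each intermediate vertex k = 0, 1, …, 3, update dist[i][j] ← min(dist[i][j], dist[i][k] + dist[k][j]). The final matrix gives, for each (i, j), the minimum total weight of any directed path from i to j (possibly empty when i = j).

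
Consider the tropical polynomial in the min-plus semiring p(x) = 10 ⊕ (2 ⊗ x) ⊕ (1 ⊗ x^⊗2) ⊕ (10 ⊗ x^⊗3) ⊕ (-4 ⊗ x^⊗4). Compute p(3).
p(3) = 5

A tropical monomial a ⊗ x^⊗i evaluates to a + i · x. Evaluating each term at x = 3:
  Term 0 contributes 10 + 0 · 3 = 10
  Term 1 contributes 2 + 1 · 3 = 5
  Term 2 contributes 1 + 2 · 3 = 7
  Term 3 contributes 10 + 3 · 3 = 19
  Term 4 contributes -4 + 4 · 3 = 8
p(3) = ⊕ of these = min[10, 5, 7, 19, 8] = 5.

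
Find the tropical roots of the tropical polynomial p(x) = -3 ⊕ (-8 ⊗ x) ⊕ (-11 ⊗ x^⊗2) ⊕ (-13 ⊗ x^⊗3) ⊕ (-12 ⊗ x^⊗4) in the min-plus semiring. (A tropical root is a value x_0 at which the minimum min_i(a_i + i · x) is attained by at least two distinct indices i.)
Roots: {-1, 2, 3, 5}

Each tropical root is a break point of the lower envelope of the lines y = a_i + i · x (there are 5 lines, with slopes 0, 1, ..., 4). Only the lines that attain the minimum somewhere contribute to roots; other lines are dominated. Here the surviving (envelope) indices are i = 4, i = 3, i = 2, i = 1, i = 0.
Intersections between consecutive envelope lines give the roots: for adjacent envelope indices i < j the intersection is x = (a_i − a_j) / (j − i). Reading off the sorted break points: {-1, 2, 3, 5}.
Verification: at each break x_0, at least two indices attain the minimum of min_i(a_i + i · x_0).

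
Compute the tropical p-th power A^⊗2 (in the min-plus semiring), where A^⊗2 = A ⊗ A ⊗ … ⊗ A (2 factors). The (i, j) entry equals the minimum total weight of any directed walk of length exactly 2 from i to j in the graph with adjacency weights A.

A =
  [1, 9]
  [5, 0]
A^⊗2 =
  [2, 9]
  [5, 0]

Each entry (A^⊗2)_ij equals the minimum over all length-2 walks i = v_0 → v_1 → … → v_2 = j of Σ_t A[v_t][v_{t+1}]. For example, for (i, j) = (0, 1) we minimise over 2 possible intermediate vertex sequences; the minimum is 9, attained along the walk 0 → 1 → 1.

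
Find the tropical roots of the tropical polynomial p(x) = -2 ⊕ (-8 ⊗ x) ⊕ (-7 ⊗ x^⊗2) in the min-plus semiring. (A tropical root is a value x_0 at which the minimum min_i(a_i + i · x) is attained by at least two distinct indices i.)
Roots: {-1, 6}

Each tropical root is a break point of the lower envelope of the lines y = a_i + i · x (there are 3 lines, with slopes 0, 1, ..., 2). Only the lines that attain the minimum somewhere contribute to roots; other lines are dominated. Here the surviving (envelope) indices are i = 2, i = 1, i = 0.
Intersections between consecutive envelope lines give the roots: for adjacent envelope indices i < j the intersection is x = (a_i − a_j) / (j − i). Reading off the sorted break points: {-1, 6}.
Verification: at each break x_0, at least two indices attain the minimum of min_i(a_i + i · x_0).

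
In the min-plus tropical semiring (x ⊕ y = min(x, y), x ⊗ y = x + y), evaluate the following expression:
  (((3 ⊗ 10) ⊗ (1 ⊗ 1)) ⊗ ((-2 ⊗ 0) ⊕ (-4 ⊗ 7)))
(((3 ⊗ 10) ⊗ (1 ⊗ 1)) ⊗ ((-2 ⊗ 0) ⊕ (-4 ⊗ 7))) = 13

Expand innermost to outermost. Recall ⊕ takes the minimum of its arguments and ⊗ takes their sum. Working out the expression (((3 ⊗ 10) ⊗ (1 ⊗ 1)) ⊗ ((-2 ⊗ 0) ⊕ (-4 ⊗ 7))) gives 13.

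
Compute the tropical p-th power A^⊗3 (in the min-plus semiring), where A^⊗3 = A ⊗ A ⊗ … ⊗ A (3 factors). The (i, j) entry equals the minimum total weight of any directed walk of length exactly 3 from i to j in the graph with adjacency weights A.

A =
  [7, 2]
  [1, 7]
A^⊗3 =
  [10, 5]
  [4, 10]

Each entry (A^⊗3)_ij equals the minimum over all length-3 walks i = v_0 → v_1 → … → v_3 = j of Σ_t A[v_t][v_{t+1}]. For example, for (i, j) = (0, 1) we minimise over 4 possible intermediate vertex sequences; the minimum is 5, attained along the walk 0 → 1 → 0 → 1.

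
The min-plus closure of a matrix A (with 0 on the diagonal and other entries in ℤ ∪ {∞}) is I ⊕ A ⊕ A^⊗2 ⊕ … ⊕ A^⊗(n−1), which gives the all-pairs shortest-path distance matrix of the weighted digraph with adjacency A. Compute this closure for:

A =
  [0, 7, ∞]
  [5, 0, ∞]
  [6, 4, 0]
Closure =
  [0, 7, ∞]
  [5, 0, ∞]
  [6, 4, 0]

This is the Floyd-Warshall all-pairs shortest-path computation. For each intermediate vertex k = 0, 1, …, 2, update dist[i][j] ← min(dist[i][j], dist[i][k] + dist[k][j]). The final matrix gives, for each (i, j), the minimum total weight of any directed path from i to j (possibly empty when i = j).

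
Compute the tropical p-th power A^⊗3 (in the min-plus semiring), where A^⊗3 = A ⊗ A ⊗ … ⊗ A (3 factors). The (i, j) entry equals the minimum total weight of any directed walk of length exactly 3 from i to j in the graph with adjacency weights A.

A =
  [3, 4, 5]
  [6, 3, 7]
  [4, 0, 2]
A^⊗3 =
  [9, 7, 9]
  [12, 9, 11]
  [8, 4, 6]

Each entry (A^⊗3)_ij equals the minimum over all length-3 walks i = v_0 → v_1 → … → v_3 = j of Σ_t A[v_t][v_{t+1}]. For example, for (i, j) = (0, 2) we minimise over 9 possible intermediate vertex sequences; the minimum is 9, attained along the walk 0 → 2 → 2 → 2.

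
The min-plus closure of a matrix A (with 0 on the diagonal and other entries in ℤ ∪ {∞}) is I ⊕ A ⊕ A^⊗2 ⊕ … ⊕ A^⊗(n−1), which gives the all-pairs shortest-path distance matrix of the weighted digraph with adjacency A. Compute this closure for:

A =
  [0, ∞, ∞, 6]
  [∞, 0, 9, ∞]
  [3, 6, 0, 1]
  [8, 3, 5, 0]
Closure =
  [0, 9, 11, 6]
  [12, 0, 9, 10]
  [3, 4, 0, 1]
  [8, 3, 5, 0]

This is the Floyd-Warshall all-pairs shortest-path computation. For each intermediate vertex k = 0, 1, …, 3, update dist[i][j] ← min(dist[i][j], dist[i][k] + dist[k][j]). The final matrix gives, for each (i, j), the minimum total weight of any directed path from i to j (possibly empty when i = j).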